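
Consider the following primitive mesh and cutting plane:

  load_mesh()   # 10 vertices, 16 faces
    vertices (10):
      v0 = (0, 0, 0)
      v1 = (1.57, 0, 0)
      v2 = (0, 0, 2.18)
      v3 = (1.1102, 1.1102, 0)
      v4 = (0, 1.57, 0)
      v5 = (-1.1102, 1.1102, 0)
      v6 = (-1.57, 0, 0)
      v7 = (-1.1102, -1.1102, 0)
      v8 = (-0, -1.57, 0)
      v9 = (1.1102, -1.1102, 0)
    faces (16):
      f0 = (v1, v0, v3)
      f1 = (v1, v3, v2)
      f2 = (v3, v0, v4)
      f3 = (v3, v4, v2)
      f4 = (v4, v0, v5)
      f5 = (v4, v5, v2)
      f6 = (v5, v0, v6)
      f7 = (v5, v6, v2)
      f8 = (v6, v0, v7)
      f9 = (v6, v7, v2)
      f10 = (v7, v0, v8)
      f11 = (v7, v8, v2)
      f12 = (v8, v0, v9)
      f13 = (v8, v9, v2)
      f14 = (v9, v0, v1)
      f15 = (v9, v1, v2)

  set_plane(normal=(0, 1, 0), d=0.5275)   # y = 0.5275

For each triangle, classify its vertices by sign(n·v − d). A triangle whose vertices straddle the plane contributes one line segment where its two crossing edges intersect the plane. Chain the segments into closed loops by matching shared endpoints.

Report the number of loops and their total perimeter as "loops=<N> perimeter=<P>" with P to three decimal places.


loops=1 perimeter=6.740

Straddling triangles (8 of 16):
  (v1,v0,v3) [--+] → (0.5275, 0.5275, 0)–(1.35153, 0.5275, 0)  len=0.8240
  (v1,v3,v2) [-+-] → (1.35153, 0.5275, 0)–(0.5275, 0.5275, 1.1442)  len=1.4100
  (v3,v0,v4) [+-+] → (0.5275, 0.5275, 0)–(0, 0.5275, 0)  len=0.5275
  (v3,v4,v2) [++-] → (0, 0.5275, 1.44755)–(0.5275, 0.5275, 1.1442)  len=0.6085
  (v4,v0,v5) [+-+] → (0, 0.5275, 0)–(-0.5275, 0.5275, 0)  len=0.5275
  (v4,v5,v2) [++-] → (-0.5275, 0.5275, 1.1442)–(0, 0.5275, 1.44755)  len=0.6085
  (v5,v0,v6) [+--] → (-0.5275, 0.5275, 0)–(-1.35153, 0.5275, 0)  len=0.8240
  (v5,v6,v2) [+--] → (-1.35153, 0.5275, 0)–(-0.5275, 0.5275, 1.1442)  len=1.4100

Chained into 1 loop(s):
  loop 1: 8 segments, perimeter = 6.7402
Total perimeter = 6.740


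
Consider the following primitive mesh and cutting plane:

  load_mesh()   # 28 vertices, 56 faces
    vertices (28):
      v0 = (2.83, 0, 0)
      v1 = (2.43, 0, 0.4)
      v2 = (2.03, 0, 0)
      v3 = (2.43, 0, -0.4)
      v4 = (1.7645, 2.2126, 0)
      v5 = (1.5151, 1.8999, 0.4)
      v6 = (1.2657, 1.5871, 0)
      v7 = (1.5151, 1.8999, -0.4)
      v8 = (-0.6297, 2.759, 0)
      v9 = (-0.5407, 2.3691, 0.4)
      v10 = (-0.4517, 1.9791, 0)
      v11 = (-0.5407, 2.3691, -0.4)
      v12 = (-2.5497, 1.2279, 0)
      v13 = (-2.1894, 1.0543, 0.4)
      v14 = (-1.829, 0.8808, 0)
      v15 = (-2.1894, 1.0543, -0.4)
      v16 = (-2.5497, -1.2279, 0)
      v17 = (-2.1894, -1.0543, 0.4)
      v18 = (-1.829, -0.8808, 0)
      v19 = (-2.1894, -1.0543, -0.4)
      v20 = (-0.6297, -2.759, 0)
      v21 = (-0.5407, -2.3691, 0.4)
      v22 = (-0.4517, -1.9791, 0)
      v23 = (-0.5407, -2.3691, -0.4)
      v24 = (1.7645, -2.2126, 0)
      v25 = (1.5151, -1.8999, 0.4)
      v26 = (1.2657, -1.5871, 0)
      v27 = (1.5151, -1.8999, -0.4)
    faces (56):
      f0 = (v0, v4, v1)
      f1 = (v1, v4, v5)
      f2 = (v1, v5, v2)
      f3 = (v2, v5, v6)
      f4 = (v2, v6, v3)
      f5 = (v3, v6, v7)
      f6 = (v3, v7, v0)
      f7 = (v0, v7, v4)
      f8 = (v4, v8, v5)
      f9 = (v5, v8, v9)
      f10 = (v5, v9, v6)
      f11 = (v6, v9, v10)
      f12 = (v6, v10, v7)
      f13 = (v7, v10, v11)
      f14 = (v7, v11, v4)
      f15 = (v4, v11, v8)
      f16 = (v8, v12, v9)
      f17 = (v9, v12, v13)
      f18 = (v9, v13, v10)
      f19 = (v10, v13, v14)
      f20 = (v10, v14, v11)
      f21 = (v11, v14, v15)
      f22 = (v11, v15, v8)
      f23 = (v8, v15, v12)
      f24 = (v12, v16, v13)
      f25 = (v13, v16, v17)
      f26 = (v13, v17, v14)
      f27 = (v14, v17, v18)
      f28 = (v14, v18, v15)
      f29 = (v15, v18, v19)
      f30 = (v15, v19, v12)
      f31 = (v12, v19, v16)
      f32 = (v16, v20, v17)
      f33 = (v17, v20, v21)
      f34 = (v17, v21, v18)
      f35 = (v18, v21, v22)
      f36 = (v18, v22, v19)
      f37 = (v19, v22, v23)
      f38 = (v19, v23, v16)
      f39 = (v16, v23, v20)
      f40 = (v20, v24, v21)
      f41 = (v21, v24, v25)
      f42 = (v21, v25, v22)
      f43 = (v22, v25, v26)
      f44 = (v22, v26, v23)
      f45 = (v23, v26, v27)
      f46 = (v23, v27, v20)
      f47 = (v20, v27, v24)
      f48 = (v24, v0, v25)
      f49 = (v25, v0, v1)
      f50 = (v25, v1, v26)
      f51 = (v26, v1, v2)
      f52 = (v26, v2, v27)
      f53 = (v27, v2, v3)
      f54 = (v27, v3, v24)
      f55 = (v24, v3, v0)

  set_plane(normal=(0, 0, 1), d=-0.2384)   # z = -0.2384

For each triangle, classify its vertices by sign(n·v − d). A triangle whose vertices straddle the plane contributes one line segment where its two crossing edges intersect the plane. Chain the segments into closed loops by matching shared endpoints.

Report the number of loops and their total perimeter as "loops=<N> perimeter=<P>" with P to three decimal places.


Straddling triangles (28 of 56):
  (v2,v6,v3) [++-] → (1.95962, 0.641188, -0.2384)–(2.2684, 0, -0.2384)  len=0.7117
  (v3,v6,v7) [-+-] → (1.95962, 0.641188, -0.2384)–(1.41434, 1.77353, -0.2384)  len=1.2568
  (v3,v7,v0) [--+] → (2.04632, 1.13234, -0.2384)–(2.5916, 0, -0.2384)  len=1.2568
  (v0,v7,v4) [+-+] → (2.04632, 1.13234, -0.2384)–(1.61586, 2.02623, -0.2384)  len=0.9921
  (v6,v10,v7) [++-] → (0.720513, 1.9319, -0.2384)–(1.41434, 1.77353, -0.2384)  len=0.7117
  (v7,v10,v11) [-+-] → (0.720513, 1.9319, -0.2384)–(-0.504744, 2.21154, -0.2384)  len=1.2568
  (v7,v11,v4) [--+] → (0.390601, 2.30587, -0.2384)–(1.61586, 2.02623, -0.2384)  len=1.2568
  (v4,v11,v8) [+-+] → (0.390601, 2.30587, -0.2384)–(-0.576656, 2.52662, -0.2384)  len=0.9921
  (v10,v14,v11) [++-] → (-1.06117, 1.76783, -0.2384)–(-0.504744, 2.21154, -0.2384)  len=0.7117
  (v11,v14,v15) [-+-] → (-1.06117, 1.76783, -0.2384)–(-2.0438, 0.984206, -0.2384)  len=1.2568
  (v11,v15,v8) [--+] → (-1.55928, 1.743, -0.2384)–(-0.576656, 2.52662, -0.2384)  len=1.2568
  (v8,v15,v12) [+-+] → (-1.55928, 1.743, -0.2384)–(-2.33496, 1.12443, -0.2384)  len=0.9921
  (v14,v18,v15) [++-] → (-2.0438, 0.27252, -0.2384)–(-2.0438, 0.984206, -0.2384)  len=0.7117
  (v15,v18,v19) [-+-] → (-2.0438, 0.27252, -0.2384)–(-2.0438, -0.984206, -0.2384)  len=1.2567
  (v15,v19,v12) [--+] → (-2.33496, -0.132291, -0.2384)–(-2.33496, 1.12443, -0.2384)  len=1.2567
  (v12,v19,v16) [+-+] → (-2.33496, -0.132291, -0.2384)–(-2.33496, -1.12443, -0.2384)  len=0.9921
  (v18,v22,v19) [++-] → (-1.48737, -1.42792, -0.2384)–(-2.0438, -0.984206, -0.2384)  len=0.7117
  (v19,v22,v23) [-+-] → (-1.48737, -1.42792, -0.2384)–(-0.504744, -2.21154, -0.2384)  len=1.2568
  (v19,v23,v16) [--+] → (-1.35234, -1.90806, -0.2384)–(-2.33496, -1.12443, -0.2384)  len=1.2568
  (v16,v23,v20) [+-+] → (-1.35234, -1.90806, -0.2384)–(-0.576656, -2.52662, -0.2384)  len=0.9921
  (v22,v26,v23) [++-] → (0.189086, -2.05317, -0.2384)–(-0.504744, -2.21154, -0.2384)  len=0.7117
  (v23,v26,v27) [-+-] → (0.189086, -2.05317, -0.2384)–(1.41434, -1.77353, -0.2384)  len=1.2568
  (v23,v27,v20) [--+] → (0.648601, -2.24698, -0.2384)–(-0.576656, -2.52662, -0.2384)  len=1.2568
  (v20,v27,v24) [+-+] → (0.648601, -2.24698, -0.2384)–(1.61586, -2.02623, -0.2384)  len=0.9921
  (v26,v2,v27) [++-] → (1.72312, -1.13234, -0.2384)–(1.41434, -1.77353, -0.2384)  len=0.7117
  (v27,v2,v3) [-+-] → (1.72312, -1.13234, -0.2384)–(2.2684, 0, -0.2384)  len=1.2568
  (v27,v3,v24) [--+] → (2.16114, -0.89389, -0.2384)–(1.61586, -2.02623, -0.2384)  len=1.2568
  (v24,v3,v0) [+-+] → (2.16114, -0.89389, -0.2384)–(2.5916, 0, -0.2384)  len=0.9921

Chained into 2 loop(s):
  loop 1: 14 segments, perimeter = 13.7792
  loop 2: 14 segments, perimeter = 15.7424
Total perimeter = 29.522

loops=2 perimeter=29.522


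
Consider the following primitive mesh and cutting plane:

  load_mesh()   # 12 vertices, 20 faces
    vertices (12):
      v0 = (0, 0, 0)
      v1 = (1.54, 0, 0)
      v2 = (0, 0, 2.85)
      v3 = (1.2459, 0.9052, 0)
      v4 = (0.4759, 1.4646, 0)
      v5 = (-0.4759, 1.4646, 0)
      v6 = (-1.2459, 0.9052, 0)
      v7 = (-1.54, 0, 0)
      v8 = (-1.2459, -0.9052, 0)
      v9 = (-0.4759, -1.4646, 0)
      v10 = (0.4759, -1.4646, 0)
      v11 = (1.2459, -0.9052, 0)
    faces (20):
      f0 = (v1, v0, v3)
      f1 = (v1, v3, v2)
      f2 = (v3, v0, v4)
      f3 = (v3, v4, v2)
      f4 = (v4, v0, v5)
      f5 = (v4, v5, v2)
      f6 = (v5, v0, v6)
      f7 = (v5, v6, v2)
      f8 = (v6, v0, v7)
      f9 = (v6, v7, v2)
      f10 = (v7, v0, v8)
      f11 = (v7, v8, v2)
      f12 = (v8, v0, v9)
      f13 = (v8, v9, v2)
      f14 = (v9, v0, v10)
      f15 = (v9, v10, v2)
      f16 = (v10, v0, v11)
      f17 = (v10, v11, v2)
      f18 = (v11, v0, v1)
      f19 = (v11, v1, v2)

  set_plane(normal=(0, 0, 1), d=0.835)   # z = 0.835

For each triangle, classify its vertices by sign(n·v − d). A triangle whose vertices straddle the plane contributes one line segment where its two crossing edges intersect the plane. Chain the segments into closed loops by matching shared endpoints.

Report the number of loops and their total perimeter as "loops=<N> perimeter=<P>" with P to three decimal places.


Straddling triangles (10 of 20):
  (v1,v3,v2) [--+] → (0.880873, 0.639992, 0.835)–(1.08881, 0, 0.835)  len=0.6729
  (v3,v4,v2) [--+] → (0.33647, 1.0355, 0.835)–(0.880873, 0.639992, 0.835)  len=0.6729
  (v4,v5,v2) [--+] → (-0.33647, 1.0355, 0.835)–(0.33647, 1.0355, 0.835)  len=0.6729
  (v5,v6,v2) [--+] → (-0.880873, 0.639992, 0.835)–(-0.33647, 1.0355, 0.835)  len=0.6729
  (v6,v7,v2) [--+] → (-1.08881, 0, 0.835)–(-0.880873, 0.639992, 0.835)  len=0.6729
  (v7,v8,v2) [--+] → (-0.880873, -0.639992, 0.835)–(-1.08881, 0, 0.835)  len=0.6729
  (v8,v9,v2) [--+] → (-0.33647, -1.0355, 0.835)–(-0.880873, -0.639992, 0.835)  len=0.6729
  (v9,v10,v2) [--+] → (0.33647, -1.0355, 0.835)–(-0.33647, -1.0355, 0.835)  len=0.6729
  (v10,v11,v2) [--+] → (0.880873, -0.639992, 0.835)–(0.33647, -1.0355, 0.835)  len=0.6729
  (v11,v1,v2) [--+] → (1.08881, 0, 0.835)–(0.880873, -0.639992, 0.835)  len=0.6729

Chained into 1 loop(s):
  loop 1: 10 segments, perimeter = 6.7292
Total perimeter = 6.729

loops=1 perimeter=6.729


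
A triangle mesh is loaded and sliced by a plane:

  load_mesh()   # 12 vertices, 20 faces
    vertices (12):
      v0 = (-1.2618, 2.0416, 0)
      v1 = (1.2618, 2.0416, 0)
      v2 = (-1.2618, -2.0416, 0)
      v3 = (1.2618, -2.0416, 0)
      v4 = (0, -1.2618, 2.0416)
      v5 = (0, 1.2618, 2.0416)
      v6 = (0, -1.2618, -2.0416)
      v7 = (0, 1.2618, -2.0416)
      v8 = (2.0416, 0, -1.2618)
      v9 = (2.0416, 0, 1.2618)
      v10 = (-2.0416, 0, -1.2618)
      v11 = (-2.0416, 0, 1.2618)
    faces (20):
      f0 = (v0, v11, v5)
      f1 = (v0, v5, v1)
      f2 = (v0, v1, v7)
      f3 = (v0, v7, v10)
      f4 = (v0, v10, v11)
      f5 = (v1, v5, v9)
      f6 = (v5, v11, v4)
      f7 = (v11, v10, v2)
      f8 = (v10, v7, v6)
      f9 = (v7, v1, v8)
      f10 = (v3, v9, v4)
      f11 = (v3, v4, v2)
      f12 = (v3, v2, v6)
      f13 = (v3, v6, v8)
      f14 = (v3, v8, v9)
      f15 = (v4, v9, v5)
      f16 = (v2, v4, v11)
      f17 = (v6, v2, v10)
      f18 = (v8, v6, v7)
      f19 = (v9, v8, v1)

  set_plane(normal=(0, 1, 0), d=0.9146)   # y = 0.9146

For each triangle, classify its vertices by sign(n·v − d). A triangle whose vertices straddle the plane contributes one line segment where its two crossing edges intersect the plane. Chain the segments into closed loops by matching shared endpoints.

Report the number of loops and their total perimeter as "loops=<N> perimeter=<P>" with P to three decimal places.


Straddling triangles (10 of 20):
  (v0,v11,v5) [+-+] → (-1.69226, 0.9146, 0.696536)–(-0.561772, 0.9146, 1.82703)  len=1.5988
  (v0,v7,v10) [++-] → (-0.561772, 0.9146, -1.82703)–(-1.69226, 0.9146, -0.696536)  len=1.5988
  (v0,v10,v11) [+--] → (-1.69226, 0.9146, -0.696536)–(-1.69226, 0.9146, 0.696536)  len=1.3931
  (v1,v5,v9) [++-] → (0.561772, 0.9146, 1.82703)–(1.69226, 0.9146, 0.696536)  len=1.5988
  (v5,v11,v4) [+--] → (-0.561772, 0.9146, 1.82703)–(0, 0.9146, 2.0416)  len=0.6014
  (v10,v7,v6) [-+-] → (-0.561772, 0.9146, -1.82703)–(0, 0.9146, -2.0416)  len=0.6014
  (v7,v1,v8) [++-] → (1.69226, 0.9146, -0.696536)–(0.561772, 0.9146, -1.82703)  len=1.5988
  (v4,v9,v5) [--+] → (0.561772, 0.9146, 1.82703)–(0, 0.9146, 2.0416)  len=0.6014
  (v8,v6,v7) [--+] → (0, 0.9146, -2.0416)–(0.561772, 0.9146, -1.82703)  len=0.6014
  (v9,v8,v1) [--+] → (1.69226, 0.9146, -0.696536)–(1.69226, 0.9146, 0.696536)  len=1.3931

Chained into 1 loop(s):
  loop 1: 10 segments, perimeter = 11.5866
Total perimeter = 11.587

loops=1 perimeter=11.587


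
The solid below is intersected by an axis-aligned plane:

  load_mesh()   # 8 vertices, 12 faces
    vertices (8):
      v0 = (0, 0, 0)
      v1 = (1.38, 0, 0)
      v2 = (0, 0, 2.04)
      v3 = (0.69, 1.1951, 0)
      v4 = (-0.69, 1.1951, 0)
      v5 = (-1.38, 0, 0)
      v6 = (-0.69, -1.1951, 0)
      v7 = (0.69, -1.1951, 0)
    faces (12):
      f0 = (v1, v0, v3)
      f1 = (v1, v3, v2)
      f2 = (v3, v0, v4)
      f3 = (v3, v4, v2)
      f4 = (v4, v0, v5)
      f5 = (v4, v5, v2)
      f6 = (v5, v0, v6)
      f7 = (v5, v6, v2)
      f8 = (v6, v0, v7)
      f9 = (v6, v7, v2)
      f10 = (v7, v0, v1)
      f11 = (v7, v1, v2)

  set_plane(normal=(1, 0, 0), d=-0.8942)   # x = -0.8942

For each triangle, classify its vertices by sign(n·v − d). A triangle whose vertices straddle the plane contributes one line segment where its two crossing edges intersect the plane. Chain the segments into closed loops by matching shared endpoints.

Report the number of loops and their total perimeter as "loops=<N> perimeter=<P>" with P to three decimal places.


loops=1 perimeter=3.895

Straddling triangles (4 of 12):
  (v4,v0,v5) [++-] → (-0.8942, 0, 0)–(-0.8942, 0.84142, 0)  len=0.8414
  (v4,v5,v2) [+-+] → (-0.8942, 0.84142, 0)–(-0.8942, 0, 0.718139)  len=1.1062
  (v5,v0,v6) [-++] → (-0.8942, 0, 0)–(-0.8942, -0.84142, 0)  len=0.8414
  (v5,v6,v2) [-++] → (-0.8942, -0.84142, 0)–(-0.8942, 0, 0.718139)  len=1.1062

Chained into 1 loop(s):
  loop 1: 4 segments, perimeter = 3.8953
Total perimeter = 3.895


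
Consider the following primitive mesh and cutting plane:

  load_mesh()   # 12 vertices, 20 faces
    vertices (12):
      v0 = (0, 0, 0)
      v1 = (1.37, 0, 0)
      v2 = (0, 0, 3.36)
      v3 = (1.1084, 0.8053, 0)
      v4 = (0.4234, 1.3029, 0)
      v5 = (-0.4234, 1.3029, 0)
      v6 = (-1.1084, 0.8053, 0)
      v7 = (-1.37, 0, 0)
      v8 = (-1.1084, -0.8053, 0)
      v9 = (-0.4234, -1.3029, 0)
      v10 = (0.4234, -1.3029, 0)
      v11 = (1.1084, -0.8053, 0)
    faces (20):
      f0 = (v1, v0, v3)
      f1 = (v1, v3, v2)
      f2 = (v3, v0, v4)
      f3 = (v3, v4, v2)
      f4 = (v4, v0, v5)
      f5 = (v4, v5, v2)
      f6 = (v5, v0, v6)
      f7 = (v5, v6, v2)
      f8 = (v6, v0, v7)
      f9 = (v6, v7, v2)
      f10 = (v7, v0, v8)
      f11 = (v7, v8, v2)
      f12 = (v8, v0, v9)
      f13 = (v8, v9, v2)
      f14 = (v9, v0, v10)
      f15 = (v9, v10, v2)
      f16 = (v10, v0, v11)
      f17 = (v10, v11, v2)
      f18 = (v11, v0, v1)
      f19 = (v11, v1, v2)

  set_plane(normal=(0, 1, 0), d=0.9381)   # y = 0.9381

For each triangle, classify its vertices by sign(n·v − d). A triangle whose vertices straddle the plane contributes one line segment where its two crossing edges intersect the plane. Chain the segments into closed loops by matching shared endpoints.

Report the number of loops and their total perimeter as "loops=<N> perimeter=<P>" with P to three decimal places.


loops=1 perimeter=4.715

Straddling triangles (6 of 20):
  (v3,v0,v4) [--+] → (0.304852, 0.9381, 0)–(0.925586, 0.9381, 0)  len=0.6207
  (v3,v4,v2) [-+-] → (0.925586, 0.9381, 0)–(0.304852, 0.9381, 0.940769)  len=1.1271
  (v4,v0,v5) [+-+] → (0.304852, 0.9381, 0)–(-0.304852, 0.9381, 0)  len=0.6097
  (v4,v5,v2) [++-] → (-0.304852, 0.9381, 0.940769)–(0.304852, 0.9381, 0.940769)  len=0.6097
  (v5,v0,v6) [+--] → (-0.304852, 0.9381, 0)–(-0.925586, 0.9381, 0)  len=0.6207
  (v5,v6,v2) [+--] → (-0.925586, 0.9381, 0)–(-0.304852, 0.9381, 0.940769)  len=1.1271

Chained into 1 loop(s):
  loop 1: 6 segments, perimeter = 4.7151
Total perimeter = 4.715


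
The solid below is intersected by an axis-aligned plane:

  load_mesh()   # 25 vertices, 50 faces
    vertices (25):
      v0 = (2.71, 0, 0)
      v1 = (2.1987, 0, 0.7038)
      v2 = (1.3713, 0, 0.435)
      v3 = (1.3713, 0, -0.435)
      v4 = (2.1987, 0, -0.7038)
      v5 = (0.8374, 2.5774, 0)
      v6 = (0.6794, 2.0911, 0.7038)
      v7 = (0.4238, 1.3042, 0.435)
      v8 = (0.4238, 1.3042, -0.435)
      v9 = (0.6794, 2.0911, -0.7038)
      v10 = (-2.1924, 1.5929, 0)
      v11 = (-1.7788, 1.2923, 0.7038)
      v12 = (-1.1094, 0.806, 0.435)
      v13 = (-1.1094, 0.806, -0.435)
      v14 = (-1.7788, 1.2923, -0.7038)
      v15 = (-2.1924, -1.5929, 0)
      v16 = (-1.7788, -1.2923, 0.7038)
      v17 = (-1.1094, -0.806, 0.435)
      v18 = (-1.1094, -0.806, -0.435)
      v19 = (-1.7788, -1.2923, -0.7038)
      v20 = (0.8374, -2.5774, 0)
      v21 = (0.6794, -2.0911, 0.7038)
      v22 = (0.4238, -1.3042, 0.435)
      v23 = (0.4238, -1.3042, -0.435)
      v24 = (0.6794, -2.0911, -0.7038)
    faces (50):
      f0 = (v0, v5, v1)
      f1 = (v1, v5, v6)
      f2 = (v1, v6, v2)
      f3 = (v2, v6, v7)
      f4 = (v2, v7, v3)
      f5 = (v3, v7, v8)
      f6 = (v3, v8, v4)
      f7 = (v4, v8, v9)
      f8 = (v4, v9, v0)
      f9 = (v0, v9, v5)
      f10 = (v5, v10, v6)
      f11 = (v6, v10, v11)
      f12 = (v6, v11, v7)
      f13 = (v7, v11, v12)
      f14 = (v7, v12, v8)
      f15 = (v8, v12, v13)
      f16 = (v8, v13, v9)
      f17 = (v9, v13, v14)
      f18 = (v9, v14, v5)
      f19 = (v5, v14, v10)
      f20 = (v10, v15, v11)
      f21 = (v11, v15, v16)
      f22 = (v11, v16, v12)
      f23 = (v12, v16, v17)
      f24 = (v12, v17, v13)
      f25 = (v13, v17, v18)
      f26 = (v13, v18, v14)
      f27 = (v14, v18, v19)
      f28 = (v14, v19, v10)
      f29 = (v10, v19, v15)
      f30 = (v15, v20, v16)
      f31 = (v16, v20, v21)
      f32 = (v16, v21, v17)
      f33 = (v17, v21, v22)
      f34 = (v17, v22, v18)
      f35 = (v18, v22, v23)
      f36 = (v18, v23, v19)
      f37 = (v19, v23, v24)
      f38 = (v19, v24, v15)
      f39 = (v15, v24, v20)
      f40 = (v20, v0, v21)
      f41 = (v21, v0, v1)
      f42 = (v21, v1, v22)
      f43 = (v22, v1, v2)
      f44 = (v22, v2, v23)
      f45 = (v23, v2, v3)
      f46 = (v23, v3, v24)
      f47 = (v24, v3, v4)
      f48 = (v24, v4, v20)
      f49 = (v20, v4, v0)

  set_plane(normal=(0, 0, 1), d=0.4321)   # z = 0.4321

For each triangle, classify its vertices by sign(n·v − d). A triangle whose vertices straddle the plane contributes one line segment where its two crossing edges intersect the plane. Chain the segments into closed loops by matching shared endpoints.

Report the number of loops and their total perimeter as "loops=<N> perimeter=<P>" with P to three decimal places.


Straddling triangles (20 of 50):
  (v0,v5,v1) [--+] → (1.67317, 0.994998, 0.4321)–(2.39609, 0, 0.4321)  len=1.2299
  (v1,v5,v6) [+-+] → (1.67317, 0.994998, 0.4321)–(0.740395, 2.27883, 0.4321)  len=1.5869
  (v2,v7,v3) [++-] → (0.426958, 1.29985, 0.4321)–(1.3713, 0, 0.4321)  len=1.6067
  (v3,v7,v8) [-+-] → (0.426958, 1.29985, 0.4321)–(0.4238, 1.3042, 0.4321)  len=0.0054
  (v5,v10,v6) [--+] → (-0.42925, 1.89877, 0.4321)–(0.740395, 2.27883, 0.4321)  len=1.2298
  (v6,v10,v11) [+-+] → (-0.42925, 1.89877, 0.4321)–(-1.93847, 1.40835, 0.4321)  len=1.5869
  (v7,v12,v8) [++-] → (-1.10429, 0.807661, 0.4321)–(0.4238, 1.3042, 0.4321)  len=1.6067
  (v8,v12,v13) [-+-] → (-1.10429, 0.807661, 0.4321)–(-1.1094, 0.806, 0.4321)  len=0.0054
  (v10,v15,v11) [--+] → (-1.93847, 0.178477, 0.4321)–(-1.93847, 1.40835, 0.4321)  len=1.2299
  (v11,v15,v16) [+-+] → (-1.93847, 0.178477, 0.4321)–(-1.93847, -1.40835, 0.4321)  len=1.5868
  (v12,v17,v13) [++-] → (-1.1094, -0.800627, 0.4321)–(-1.1094, 0.806, 0.4321)  len=1.6066
  (v13,v17,v18) [-+-] → (-1.1094, -0.800627, 0.4321)–(-1.1094, -0.806, 0.4321)  len=0.0054
  (v15,v20,v16) [--+] → (-0.768823, -1.78841, 0.4321)–(-1.93847, -1.40835, 0.4321)  len=1.2298
  (v16,v20,v21) [+-+] → (-0.768823, -1.78841, 0.4321)–(0.740395, -2.27883, 0.4321)  len=1.5869
  (v17,v22,v18) [++-] → (0.418689, -1.30254, 0.4321)–(-1.1094, -0.806, 0.4321)  len=1.6067
  (v18,v22,v23) [-+-] → (0.418689, -1.30254, 0.4321)–(0.4238, -1.3042, 0.4321)  len=0.0054
  (v20,v0,v21) [--+] → (1.46331, -1.28384, 0.4321)–(0.740395, -2.27883, 0.4321)  len=1.2299
  (v21,v0,v1) [+-+] → (1.46331, -1.28384, 0.4321)–(2.39609, 0, 0.4321)  len=1.5869
  (v22,v2,v23) [++-] → (1.36814, -0.00434733, 0.4321)–(0.4238, -1.3042, 0.4321)  len=1.6067
  (v23,v2,v3) [-+-] → (1.36814, -0.00434733, 0.4321)–(1.3713, 0, 0.4321)  len=0.0054

Chained into 2 loop(s):
  loop 1: 10 segments, perimeter = 14.0838
  loop 2: 10 segments, perimeter = 8.0603
Total perimeter = 22.144

loops=2 perimeter=22.144


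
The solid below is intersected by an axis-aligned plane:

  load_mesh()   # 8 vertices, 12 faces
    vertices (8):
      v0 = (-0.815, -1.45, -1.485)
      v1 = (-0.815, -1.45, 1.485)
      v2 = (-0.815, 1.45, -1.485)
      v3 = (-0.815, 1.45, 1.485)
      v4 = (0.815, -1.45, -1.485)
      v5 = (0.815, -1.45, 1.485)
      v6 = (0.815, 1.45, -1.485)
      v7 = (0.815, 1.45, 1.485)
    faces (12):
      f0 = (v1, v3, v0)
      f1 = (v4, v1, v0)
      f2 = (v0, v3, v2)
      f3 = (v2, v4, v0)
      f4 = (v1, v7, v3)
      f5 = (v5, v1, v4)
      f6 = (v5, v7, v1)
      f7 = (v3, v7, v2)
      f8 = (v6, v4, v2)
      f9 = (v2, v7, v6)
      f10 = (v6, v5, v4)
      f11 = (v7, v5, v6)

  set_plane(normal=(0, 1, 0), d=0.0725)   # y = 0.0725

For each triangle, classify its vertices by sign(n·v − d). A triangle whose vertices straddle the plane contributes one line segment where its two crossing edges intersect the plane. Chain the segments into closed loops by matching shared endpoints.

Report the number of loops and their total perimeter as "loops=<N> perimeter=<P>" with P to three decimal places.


loops=1 perimeter=9.200

Straddling triangles (8 of 12):
  (v1,v3,v0) [-+-] → (-0.815, 0.0725, 1.485)–(-0.815, 0.0725, 0.07425)  len=1.4107
  (v0,v3,v2) [-++] → (-0.815, 0.0725, 0.07425)–(-0.815, 0.0725, -1.485)  len=1.5593
  (v2,v4,v0) [+--] → (-0.04075, 0.0725, -1.485)–(-0.815, 0.0725, -1.485)  len=0.7742
  (v1,v7,v3) [-++] → (0.04075, 0.0725, 1.485)–(-0.815, 0.0725, 1.485)  len=0.8558
  (v5,v7,v1) [-+-] → (0.815, 0.0725, 1.485)–(0.04075, 0.0725, 1.485)  len=0.7742
  (v6,v4,v2) [+-+] → (0.815, 0.0725, -1.485)–(-0.04075, 0.0725, -1.485)  len=0.8558
  (v6,v5,v4) [+--] → (0.815, 0.0725, -0.07425)–(0.815, 0.0725, -1.485)  len=1.4107
  (v7,v5,v6) [+-+] → (0.815, 0.0725, 1.485)–(0.815, 0.0725, -0.07425)  len=1.5593

Chained into 1 loop(s):
  loop 1: 8 segments, perimeter = 9.2000
Total perimeter = 9.200


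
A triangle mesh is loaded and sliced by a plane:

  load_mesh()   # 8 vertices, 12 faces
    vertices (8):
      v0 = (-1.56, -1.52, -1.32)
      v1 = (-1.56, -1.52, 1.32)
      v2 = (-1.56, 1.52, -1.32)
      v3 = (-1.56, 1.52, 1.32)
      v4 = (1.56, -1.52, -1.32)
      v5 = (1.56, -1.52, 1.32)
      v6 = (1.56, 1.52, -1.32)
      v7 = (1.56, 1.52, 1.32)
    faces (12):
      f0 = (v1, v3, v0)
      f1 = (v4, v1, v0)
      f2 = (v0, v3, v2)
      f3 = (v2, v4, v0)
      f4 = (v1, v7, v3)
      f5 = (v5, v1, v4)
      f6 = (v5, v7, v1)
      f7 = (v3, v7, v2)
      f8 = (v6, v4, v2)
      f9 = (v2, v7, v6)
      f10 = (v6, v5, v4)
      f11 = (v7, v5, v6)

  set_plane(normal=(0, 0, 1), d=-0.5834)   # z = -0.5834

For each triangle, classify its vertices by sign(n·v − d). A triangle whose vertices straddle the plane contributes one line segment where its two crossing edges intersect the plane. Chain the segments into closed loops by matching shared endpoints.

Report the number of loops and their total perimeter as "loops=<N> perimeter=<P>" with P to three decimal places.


loops=1 perimeter=12.320

Straddling triangles (8 of 12):
  (v1,v3,v0) [++-] → (-1.56, -0.671794, -0.5834)–(-1.56, -1.52, -0.5834)  len=0.8482
  (v4,v1,v0) [-+-] → (0.689473, -1.52, -0.5834)–(-1.56, -1.52, -0.5834)  len=2.2495
  (v0,v3,v2) [-+-] → (-1.56, -0.671794, -0.5834)–(-1.56, 1.52, -0.5834)  len=2.1918
  (v5,v1,v4) [++-] → (0.689473, -1.52, -0.5834)–(1.56, -1.52, -0.5834)  len=0.8705
  (v3,v7,v2) [++-] → (-0.689473, 1.52, -0.5834)–(-1.56, 1.52, -0.5834)  len=0.8705
  (v2,v7,v6) [-+-] → (-0.689473, 1.52, -0.5834)–(1.56, 1.52, -0.5834)  len=2.2495
  (v6,v5,v4) [-+-] → (1.56, 0.671794, -0.5834)–(1.56, -1.52, -0.5834)  len=2.1918
  (v7,v5,v6) [++-] → (1.56, 0.671794, -0.5834)–(1.56, 1.52, -0.5834)  len=0.8482

Chained into 1 loop(s):
  loop 1: 8 segments, perimeter = 12.3200
Total perimeter = 12.320


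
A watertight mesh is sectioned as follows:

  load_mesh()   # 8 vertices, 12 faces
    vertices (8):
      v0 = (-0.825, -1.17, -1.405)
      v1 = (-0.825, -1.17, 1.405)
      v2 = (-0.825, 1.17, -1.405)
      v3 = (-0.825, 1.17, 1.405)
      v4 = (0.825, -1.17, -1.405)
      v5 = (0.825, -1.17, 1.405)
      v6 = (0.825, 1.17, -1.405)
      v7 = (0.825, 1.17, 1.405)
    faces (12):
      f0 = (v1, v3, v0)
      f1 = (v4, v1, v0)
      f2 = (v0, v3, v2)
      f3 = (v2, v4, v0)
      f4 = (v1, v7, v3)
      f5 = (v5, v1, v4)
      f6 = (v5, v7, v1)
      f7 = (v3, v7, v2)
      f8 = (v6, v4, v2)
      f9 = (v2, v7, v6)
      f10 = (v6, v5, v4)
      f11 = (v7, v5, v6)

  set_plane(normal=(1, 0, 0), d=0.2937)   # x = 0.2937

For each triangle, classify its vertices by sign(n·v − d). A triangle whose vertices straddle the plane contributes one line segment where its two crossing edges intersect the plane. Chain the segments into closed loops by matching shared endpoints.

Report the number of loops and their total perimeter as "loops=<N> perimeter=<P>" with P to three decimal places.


loops=1 perimeter=10.300

Straddling triangles (8 of 12):
  (v4,v1,v0) [+--] → (0.2937, -1.17, -0.50018)–(0.2937, -1.17, -1.405)  len=0.9048
  (v2,v4,v0) [-+-] → (0.2937, -0.41652, -1.405)–(0.2937, -1.17, -1.405)  len=0.7535
  (v1,v7,v3) [-+-] → (0.2937, 0.41652, 1.405)–(0.2937, 1.17, 1.405)  len=0.7535
  (v5,v1,v4) [+-+] → (0.2937, -1.17, 1.405)–(0.2937, -1.17, -0.50018)  len=1.9052
  (v5,v7,v1) [++-] → (0.2937, 0.41652, 1.405)–(0.2937, -1.17, 1.405)  len=1.5865
  (v3,v7,v2) [-+-] → (0.2937, 1.17, 1.405)–(0.2937, 1.17, 0.50018)  len=0.9048
  (v6,v4,v2) [++-] → (0.2937, -0.41652, -1.405)–(0.2937, 1.17, -1.405)  len=1.5865
  (v2,v7,v6) [-++] → (0.2937, 1.17, 0.50018)–(0.2937, 1.17, -1.405)  len=1.9052

Chained into 1 loop(s):
  loop 1: 8 segments, perimeter = 10.3000
Total perimeter = 10.300


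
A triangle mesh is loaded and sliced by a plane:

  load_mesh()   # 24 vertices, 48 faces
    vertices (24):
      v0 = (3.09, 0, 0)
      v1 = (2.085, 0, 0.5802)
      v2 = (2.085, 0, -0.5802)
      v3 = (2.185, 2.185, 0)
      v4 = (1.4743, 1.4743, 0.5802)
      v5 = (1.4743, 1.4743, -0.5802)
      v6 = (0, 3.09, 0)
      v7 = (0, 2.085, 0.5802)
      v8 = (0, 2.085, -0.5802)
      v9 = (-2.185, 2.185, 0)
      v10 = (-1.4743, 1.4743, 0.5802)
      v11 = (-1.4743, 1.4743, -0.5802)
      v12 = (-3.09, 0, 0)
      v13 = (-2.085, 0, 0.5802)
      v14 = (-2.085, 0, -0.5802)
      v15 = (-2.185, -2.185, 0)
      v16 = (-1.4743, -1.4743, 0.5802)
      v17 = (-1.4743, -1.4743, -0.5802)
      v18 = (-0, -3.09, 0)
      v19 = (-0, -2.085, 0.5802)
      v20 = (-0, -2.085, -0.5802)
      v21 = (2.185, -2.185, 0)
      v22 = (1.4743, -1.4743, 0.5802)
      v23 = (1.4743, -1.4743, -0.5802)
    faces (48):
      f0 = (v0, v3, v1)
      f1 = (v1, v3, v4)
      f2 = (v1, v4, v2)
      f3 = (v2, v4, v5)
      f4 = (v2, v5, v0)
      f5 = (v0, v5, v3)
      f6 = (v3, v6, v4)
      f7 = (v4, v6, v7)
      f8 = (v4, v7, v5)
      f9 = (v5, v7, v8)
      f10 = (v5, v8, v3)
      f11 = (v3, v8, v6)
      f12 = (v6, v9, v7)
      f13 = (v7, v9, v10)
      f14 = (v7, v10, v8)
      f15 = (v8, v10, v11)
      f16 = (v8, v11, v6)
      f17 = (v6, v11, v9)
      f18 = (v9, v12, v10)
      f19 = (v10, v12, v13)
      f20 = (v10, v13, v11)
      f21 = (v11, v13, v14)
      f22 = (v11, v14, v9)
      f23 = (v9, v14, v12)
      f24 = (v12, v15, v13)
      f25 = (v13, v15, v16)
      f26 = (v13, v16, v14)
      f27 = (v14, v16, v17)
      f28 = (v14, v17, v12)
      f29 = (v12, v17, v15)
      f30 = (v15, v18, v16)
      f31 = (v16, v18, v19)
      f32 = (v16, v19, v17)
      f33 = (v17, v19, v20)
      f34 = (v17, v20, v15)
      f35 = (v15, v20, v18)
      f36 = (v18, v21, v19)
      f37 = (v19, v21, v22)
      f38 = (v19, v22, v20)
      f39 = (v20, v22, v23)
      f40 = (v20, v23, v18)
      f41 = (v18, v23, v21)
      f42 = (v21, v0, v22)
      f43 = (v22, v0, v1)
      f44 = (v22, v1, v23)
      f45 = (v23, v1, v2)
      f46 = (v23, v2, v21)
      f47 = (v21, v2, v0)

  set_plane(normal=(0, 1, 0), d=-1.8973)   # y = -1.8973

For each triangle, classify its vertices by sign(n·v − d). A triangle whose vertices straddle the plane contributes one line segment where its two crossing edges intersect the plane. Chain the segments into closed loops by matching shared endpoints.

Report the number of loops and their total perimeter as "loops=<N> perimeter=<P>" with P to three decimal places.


loops=2 perimeter=10.139

Straddling triangles (16 of 48):
  (v12,v15,v13) [+-+] → (-2.30416, -1.8973, 0)–(-2.17183, -1.8973, 0.0763952)  len=0.1528
  (v13,v15,v16) [+-+] → (-2.17183, -1.8973, 0.0763952)–(-1.8973, -1.8973, 0.234872)  len=0.3170
  (v12,v17,v15) [++-] → (-1.8973, -1.8973, -0.234872)–(-2.30416, -1.8973, 0)  len=0.4698
  (v15,v18,v16) [--+] → (-1.08832, -1.8973, 0.4283)–(-1.8973, -1.8973, 0.234872)  len=0.8318
  (v16,v18,v19) [+--] → (-1.08832, -1.8973, 0.4283)–(-0.453129, -1.8973, 0.5802)  len=0.6531
  (v16,v19,v17) [+-+] → (-0.453129, -1.8973, 0.5802)–(-0.453129, -1.8973, 0.223548)  len=0.3567
  (v17,v19,v20) [+--] → (-0.453129, -1.8973, 0.223548)–(-0.453129, -1.8973, -0.5802)  len=0.8037
  (v17,v20,v15) [+--] → (-0.453129, -1.8973, -0.5802)–(-1.8973, -1.8973, -0.234872)  len=1.4849
  (v19,v21,v22) [--+] → (1.8973, -1.8973, 0.234872)–(0.453129, -1.8973, 0.5802)  len=1.4849
  (v19,v22,v20) [-+-] → (0.453129, -1.8973, 0.5802)–(0.453129, -1.8973, -0.223548)  len=0.8037
  (v20,v22,v23) [-++] → (0.453129, -1.8973, -0.223548)–(0.453129, -1.8973, -0.5802)  len=0.3567
  (v20,v23,v18) [-+-] → (0.453129, -1.8973, -0.5802)–(1.08832, -1.8973, -0.4283)  len=0.6531
  (v18,v23,v21) [-+-] → (1.08832, -1.8973, -0.4283)–(1.8973, -1.8973, -0.234872)  len=0.8318
  (v21,v0,v22) [-++] → (2.30416, -1.8973, 0)–(1.8973, -1.8973, 0.234872)  len=0.4698
  (v23,v2,v21) [++-] → (2.17183, -1.8973, -0.0763952)–(1.8973, -1.8973, -0.234872)  len=0.3170
  (v21,v2,v0) [-++] → (2.17183, -1.8973, -0.0763952)–(2.30416, -1.8973, 0)  len=0.1528

Chained into 2 loop(s):
  loop 1: 8 segments, perimeter = 5.0697
  loop 2: 8 segments, perimeter = 5.0697
Total perimeter = 10.139


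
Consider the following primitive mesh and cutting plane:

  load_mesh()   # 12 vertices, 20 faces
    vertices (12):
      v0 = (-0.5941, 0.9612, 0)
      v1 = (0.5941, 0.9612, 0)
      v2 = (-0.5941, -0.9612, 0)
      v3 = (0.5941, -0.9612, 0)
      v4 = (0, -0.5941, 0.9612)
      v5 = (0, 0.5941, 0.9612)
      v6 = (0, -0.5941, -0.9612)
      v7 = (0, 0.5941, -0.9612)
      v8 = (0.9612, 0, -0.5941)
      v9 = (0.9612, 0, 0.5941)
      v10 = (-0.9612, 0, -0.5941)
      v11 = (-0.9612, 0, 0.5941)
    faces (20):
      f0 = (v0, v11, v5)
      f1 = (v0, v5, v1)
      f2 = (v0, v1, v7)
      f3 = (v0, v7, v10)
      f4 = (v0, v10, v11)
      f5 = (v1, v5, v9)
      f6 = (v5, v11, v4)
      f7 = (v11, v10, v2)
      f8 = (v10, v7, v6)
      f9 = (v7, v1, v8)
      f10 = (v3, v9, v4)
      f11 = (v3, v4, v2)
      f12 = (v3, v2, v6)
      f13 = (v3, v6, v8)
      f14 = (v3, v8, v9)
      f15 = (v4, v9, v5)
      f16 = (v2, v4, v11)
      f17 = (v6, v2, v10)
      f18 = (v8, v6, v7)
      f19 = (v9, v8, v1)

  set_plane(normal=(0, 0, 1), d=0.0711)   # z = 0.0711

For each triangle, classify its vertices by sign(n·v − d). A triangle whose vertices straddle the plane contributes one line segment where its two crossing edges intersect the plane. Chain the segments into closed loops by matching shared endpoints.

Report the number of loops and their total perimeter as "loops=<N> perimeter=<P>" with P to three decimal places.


loops=1 perimeter=6.321

Straddling triangles (10 of 20):
  (v0,v11,v5) [-++] → (-0.638033, 0.846167, 0.0711)–(-0.550154, 0.934046, 0.0711)  len=0.1243
  (v0,v5,v1) [-+-] → (-0.550154, 0.934046, 0.0711)–(0.550154, 0.934046, 0.0711)  len=1.1003
  (v0,v10,v11) [--+] → (-0.9612, 0, 0.0711)–(-0.638033, 0.846167, 0.0711)  len=0.9058
  (v1,v5,v9) [-++] → (0.550154, 0.934046, 0.0711)–(0.638033, 0.846167, 0.0711)  len=0.1243
  (v11,v10,v2) [+--] → (-0.9612, 0, 0.0711)–(-0.638033, -0.846167, 0.0711)  len=0.9058
  (v3,v9,v4) [-++] → (0.638033, -0.846167, 0.0711)–(0.550154, -0.934046, 0.0711)  len=0.1243
  (v3,v4,v2) [-+-] → (0.550154, -0.934046, 0.0711)–(-0.550154, -0.934046, 0.0711)  len=1.1003
  (v3,v8,v9) [--+] → (0.9612, 0, 0.0711)–(0.638033, -0.846167, 0.0711)  len=0.9058
  (v2,v4,v11) [-++] → (-0.550154, -0.934046, 0.0711)–(-0.638033, -0.846167, 0.0711)  len=0.1243
  (v9,v8,v1) [+--] → (0.9612, 0, 0.0711)–(0.638033, 0.846167, 0.0711)  len=0.9058

Chained into 1 loop(s):
  loop 1: 10 segments, perimeter = 6.3208
Total perimeter = 6.321


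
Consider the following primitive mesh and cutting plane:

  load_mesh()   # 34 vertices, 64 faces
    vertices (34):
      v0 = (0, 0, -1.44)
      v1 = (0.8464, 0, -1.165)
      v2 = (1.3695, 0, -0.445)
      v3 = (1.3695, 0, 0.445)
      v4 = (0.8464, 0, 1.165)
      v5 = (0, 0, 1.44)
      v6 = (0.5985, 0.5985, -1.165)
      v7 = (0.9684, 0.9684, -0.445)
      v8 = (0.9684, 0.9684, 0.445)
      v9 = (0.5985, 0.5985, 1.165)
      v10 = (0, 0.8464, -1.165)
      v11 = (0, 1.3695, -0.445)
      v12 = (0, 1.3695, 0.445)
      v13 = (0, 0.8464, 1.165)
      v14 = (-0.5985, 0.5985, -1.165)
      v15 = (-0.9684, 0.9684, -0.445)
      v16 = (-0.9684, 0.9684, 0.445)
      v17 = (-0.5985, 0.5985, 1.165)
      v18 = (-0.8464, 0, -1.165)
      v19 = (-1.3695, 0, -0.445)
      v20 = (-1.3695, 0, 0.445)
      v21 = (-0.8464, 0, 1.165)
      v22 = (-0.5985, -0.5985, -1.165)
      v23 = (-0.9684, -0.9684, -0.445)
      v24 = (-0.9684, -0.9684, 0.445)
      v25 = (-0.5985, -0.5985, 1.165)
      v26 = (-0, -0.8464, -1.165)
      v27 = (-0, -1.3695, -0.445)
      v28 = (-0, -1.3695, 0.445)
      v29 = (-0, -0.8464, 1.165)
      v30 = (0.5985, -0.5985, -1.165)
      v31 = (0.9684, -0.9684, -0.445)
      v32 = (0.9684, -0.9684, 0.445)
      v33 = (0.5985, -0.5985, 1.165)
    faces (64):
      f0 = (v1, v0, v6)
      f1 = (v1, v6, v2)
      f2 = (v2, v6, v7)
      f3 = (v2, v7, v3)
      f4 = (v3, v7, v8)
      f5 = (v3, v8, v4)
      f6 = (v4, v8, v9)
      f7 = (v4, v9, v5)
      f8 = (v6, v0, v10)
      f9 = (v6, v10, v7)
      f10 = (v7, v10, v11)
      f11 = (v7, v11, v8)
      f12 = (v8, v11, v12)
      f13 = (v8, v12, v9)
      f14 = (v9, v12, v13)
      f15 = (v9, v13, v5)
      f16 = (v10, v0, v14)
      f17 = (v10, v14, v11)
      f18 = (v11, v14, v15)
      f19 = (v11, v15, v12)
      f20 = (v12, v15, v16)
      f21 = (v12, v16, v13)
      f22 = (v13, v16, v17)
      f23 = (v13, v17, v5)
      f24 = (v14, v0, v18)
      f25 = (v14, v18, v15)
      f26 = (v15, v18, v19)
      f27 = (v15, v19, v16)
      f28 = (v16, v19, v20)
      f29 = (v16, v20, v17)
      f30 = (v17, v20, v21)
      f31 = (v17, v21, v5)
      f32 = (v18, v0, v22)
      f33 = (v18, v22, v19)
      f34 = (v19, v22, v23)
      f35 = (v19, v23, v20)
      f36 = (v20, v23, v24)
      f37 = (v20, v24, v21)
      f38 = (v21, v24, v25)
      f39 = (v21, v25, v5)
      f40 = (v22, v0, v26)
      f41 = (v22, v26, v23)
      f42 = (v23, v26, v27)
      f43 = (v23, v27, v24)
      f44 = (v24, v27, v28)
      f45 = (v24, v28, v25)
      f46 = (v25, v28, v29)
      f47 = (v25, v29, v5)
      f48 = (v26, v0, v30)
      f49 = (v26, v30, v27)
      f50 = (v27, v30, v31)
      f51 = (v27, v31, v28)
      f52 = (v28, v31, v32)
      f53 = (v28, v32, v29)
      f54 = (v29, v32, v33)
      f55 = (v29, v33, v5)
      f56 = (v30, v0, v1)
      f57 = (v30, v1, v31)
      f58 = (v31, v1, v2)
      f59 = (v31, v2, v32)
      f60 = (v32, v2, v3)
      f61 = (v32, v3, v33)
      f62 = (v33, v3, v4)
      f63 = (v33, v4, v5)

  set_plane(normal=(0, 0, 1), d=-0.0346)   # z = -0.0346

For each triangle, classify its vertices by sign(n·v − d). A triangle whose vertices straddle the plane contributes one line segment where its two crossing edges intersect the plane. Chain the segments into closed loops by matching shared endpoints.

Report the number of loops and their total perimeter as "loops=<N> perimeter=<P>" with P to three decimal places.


Straddling triangles (16 of 64):
  (v2,v7,v3) [--+] → (1.15336, 0.521848, -0.0346)–(1.3695, 0, -0.0346)  len=0.5648
  (v3,v7,v8) [+-+] → (1.15336, 0.521848, -0.0346)–(0.9684, 0.9684, -0.0346)  len=0.4833
  (v7,v11,v8) [--+] → (0.446552, 1.18454, -0.0346)–(0.9684, 0.9684, -0.0346)  len=0.5648
  (v8,v11,v12) [+-+] → (0.446552, 1.18454, -0.0346)–(0, 1.3695, -0.0346)  len=0.4833
  (v11,v15,v12) [--+] → (-0.521848, 1.15336, -0.0346)–(0, 1.3695, -0.0346)  len=0.5648
  (v12,v15,v16) [+-+] → (-0.521848, 1.15336, -0.0346)–(-0.9684, 0.9684, -0.0346)  len=0.4833
  (v15,v19,v16) [--+] → (-1.18454, 0.446552, -0.0346)–(-0.9684, 0.9684, -0.0346)  len=0.5648
  (v16,v19,v20) [+-+] → (-1.18454, 0.446552, -0.0346)–(-1.3695, 0, -0.0346)  len=0.4833
  (v19,v23,v20) [--+] → (-1.15336, -0.521848, -0.0346)–(-1.3695, 0, -0.0346)  len=0.5648
  (v20,v23,v24) [+-+] → (-1.15336, -0.521848, -0.0346)–(-0.9684, -0.9684, -0.0346)  len=0.4833
  (v23,v27,v24) [--+] → (-0.446552, -1.18454, -0.0346)–(-0.9684, -0.9684, -0.0346)  len=0.5648
  (v24,v27,v28) [+-+] → (-0.446552, -1.18454, -0.0346)–(0, -1.3695, -0.0346)  len=0.4833
  (v27,v31,v28) [--+] → (0.521848, -1.15336, -0.0346)–(0, -1.3695, -0.0346)  len=0.5648
  (v28,v31,v32) [+-+] → (0.521848, -1.15336, -0.0346)–(0.9684, -0.9684, -0.0346)  len=0.4833
  (v31,v2,v32) [--+] → (1.18454, -0.446552, -0.0346)–(0.9684, -0.9684, -0.0346)  len=0.5648
  (v32,v2,v3) [+-+] → (1.18454, -0.446552, -0.0346)–(1.3695, 0, -0.0346)  len=0.4833

Chained into 1 loop(s):
  loop 1: 16 segments, perimeter = 8.3854
Total perimeter = 8.385

loops=1 perimeter=8.385


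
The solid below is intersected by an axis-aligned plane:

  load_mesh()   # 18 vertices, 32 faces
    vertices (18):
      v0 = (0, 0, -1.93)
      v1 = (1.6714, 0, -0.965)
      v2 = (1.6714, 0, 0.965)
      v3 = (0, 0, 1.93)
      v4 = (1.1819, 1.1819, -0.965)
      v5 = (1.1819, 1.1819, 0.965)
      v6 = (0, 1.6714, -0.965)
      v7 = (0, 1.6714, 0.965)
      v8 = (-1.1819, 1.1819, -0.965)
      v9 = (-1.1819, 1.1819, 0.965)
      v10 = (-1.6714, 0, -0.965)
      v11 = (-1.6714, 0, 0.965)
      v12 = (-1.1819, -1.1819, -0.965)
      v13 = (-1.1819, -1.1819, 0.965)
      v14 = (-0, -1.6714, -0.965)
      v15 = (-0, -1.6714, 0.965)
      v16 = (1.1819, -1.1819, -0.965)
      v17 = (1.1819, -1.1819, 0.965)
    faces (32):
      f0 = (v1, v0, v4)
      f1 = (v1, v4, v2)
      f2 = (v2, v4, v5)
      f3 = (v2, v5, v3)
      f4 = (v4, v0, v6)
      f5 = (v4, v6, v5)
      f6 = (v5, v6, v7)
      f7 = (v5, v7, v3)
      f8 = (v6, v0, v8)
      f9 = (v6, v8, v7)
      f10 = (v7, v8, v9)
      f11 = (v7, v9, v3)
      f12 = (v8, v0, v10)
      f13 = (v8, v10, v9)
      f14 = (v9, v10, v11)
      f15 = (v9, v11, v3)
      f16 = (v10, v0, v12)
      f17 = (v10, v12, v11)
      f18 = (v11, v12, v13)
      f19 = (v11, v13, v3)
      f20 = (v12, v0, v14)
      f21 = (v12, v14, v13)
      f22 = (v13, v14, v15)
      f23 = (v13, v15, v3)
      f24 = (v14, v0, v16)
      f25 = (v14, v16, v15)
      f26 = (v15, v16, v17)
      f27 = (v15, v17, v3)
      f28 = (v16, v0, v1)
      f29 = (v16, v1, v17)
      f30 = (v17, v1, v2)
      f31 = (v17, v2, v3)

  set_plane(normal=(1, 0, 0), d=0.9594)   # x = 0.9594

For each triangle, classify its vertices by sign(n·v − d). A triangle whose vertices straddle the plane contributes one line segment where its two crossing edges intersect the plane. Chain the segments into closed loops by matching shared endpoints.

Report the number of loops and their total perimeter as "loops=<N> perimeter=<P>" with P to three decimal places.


Straddling triangles (12 of 32):
  (v1,v0,v4) [+-+] → (0.9594, 0, -1.37608)–(0.9594, 0.9594, -1.14667)  len=0.9864
  (v2,v5,v3) [++-] → (0.9594, 0.9594, 1.14667)–(0.9594, 0, 1.37608)  len=0.9864
  (v4,v0,v6) [+--] → (0.9594, 0.9594, -1.14667)–(0.9594, 1.27405, -0.965)  len=0.3633
  (v4,v6,v5) [+-+] → (0.9594, 1.27405, -0.965)–(0.9594, 1.27405, 0.601666)  len=1.5667
  (v5,v6,v7) [+--] → (0.9594, 1.27405, 0.601666)–(0.9594, 1.27405, 0.965)  len=0.3633
  (v5,v7,v3) [+--] → (0.9594, 1.27405, 0.965)–(0.9594, 0.9594, 1.14667)  len=0.3633
  (v14,v0,v16) [--+] → (0.9594, -0.9594, -1.14667)–(0.9594, -1.27405, -0.965)  len=0.3633
  (v14,v16,v15) [-+-] → (0.9594, -1.27405, -0.965)–(0.9594, -1.27405, -0.601666)  len=0.3633
  (v15,v16,v17) [-++] → (0.9594, -1.27405, -0.601666)–(0.9594, -1.27405, 0.965)  len=1.5667
  (v15,v17,v3) [-+-] → (0.9594, -1.27405, 0.965)–(0.9594, -0.9594, 1.14667)  len=0.3633
  (v16,v0,v1) [+-+] → (0.9594, -0.9594, -1.14667)–(0.9594, 0, -1.37608)  len=0.9864
  (v17,v2,v3) [++-] → (0.9594, 0, 1.37608)–(0.9594, -0.9594, 1.14667)  len=0.9864

Chained into 1 loop(s):
  loop 1: 12 segments, perimeter = 9.2591
Total perimeter = 9.259

loops=1 perimeter=9.259
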